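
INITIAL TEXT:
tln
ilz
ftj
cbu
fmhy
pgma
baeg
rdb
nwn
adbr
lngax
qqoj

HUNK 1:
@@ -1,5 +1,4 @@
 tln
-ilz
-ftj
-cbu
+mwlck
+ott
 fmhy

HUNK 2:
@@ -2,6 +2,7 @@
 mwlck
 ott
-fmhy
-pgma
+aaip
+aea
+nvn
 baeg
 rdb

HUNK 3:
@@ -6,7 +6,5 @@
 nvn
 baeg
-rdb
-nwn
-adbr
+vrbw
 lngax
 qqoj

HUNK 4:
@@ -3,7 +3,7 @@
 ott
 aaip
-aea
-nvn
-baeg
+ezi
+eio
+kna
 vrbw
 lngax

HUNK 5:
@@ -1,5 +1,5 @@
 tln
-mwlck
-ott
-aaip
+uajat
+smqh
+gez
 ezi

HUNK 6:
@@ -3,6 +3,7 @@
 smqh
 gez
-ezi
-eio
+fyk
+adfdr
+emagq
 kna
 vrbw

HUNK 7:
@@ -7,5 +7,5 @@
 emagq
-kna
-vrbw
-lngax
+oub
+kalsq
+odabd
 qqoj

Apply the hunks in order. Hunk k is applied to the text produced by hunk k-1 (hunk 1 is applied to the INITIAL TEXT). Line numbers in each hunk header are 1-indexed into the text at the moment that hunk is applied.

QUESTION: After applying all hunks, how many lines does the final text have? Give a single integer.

Hunk 1: at line 1 remove [ilz,ftj,cbu] add [mwlck,ott] -> 11 lines: tln mwlck ott fmhy pgma baeg rdb nwn adbr lngax qqoj
Hunk 2: at line 2 remove [fmhy,pgma] add [aaip,aea,nvn] -> 12 lines: tln mwlck ott aaip aea nvn baeg rdb nwn adbr lngax qqoj
Hunk 3: at line 6 remove [rdb,nwn,adbr] add [vrbw] -> 10 lines: tln mwlck ott aaip aea nvn baeg vrbw lngax qqoj
Hunk 4: at line 3 remove [aea,nvn,baeg] add [ezi,eio,kna] -> 10 lines: tln mwlck ott aaip ezi eio kna vrbw lngax qqoj
Hunk 5: at line 1 remove [mwlck,ott,aaip] add [uajat,smqh,gez] -> 10 lines: tln uajat smqh gez ezi eio kna vrbw lngax qqoj
Hunk 6: at line 3 remove [ezi,eio] add [fyk,adfdr,emagq] -> 11 lines: tln uajat smqh gez fyk adfdr emagq kna vrbw lngax qqoj
Hunk 7: at line 7 remove [kna,vrbw,lngax] add [oub,kalsq,odabd] -> 11 lines: tln uajat smqh gez fyk adfdr emagq oub kalsq odabd qqoj
Final line count: 11

Answer: 11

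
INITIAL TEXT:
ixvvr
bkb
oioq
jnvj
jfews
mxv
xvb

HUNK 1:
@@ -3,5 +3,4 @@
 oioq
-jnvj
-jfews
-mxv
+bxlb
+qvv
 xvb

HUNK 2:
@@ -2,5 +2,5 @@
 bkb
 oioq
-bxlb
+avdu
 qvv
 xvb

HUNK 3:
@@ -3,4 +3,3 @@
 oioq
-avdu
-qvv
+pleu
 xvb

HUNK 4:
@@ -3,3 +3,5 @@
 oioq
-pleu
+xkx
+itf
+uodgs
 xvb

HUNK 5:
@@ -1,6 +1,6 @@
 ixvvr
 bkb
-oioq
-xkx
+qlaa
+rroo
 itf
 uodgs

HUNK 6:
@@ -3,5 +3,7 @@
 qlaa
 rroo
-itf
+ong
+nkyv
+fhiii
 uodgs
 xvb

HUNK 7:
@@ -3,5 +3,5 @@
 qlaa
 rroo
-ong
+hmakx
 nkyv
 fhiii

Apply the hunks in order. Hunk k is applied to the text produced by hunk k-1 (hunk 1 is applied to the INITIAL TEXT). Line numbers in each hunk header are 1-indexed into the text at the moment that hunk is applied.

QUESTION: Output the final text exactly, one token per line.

Answer: ixvvr
bkb
qlaa
rroo
hmakx
nkyv
fhiii
uodgs
xvb

Derivation:
Hunk 1: at line 3 remove [jnvj,jfews,mxv] add [bxlb,qvv] -> 6 lines: ixvvr bkb oioq bxlb qvv xvb
Hunk 2: at line 2 remove [bxlb] add [avdu] -> 6 lines: ixvvr bkb oioq avdu qvv xvb
Hunk 3: at line 3 remove [avdu,qvv] add [pleu] -> 5 lines: ixvvr bkb oioq pleu xvb
Hunk 4: at line 3 remove [pleu] add [xkx,itf,uodgs] -> 7 lines: ixvvr bkb oioq xkx itf uodgs xvb
Hunk 5: at line 1 remove [oioq,xkx] add [qlaa,rroo] -> 7 lines: ixvvr bkb qlaa rroo itf uodgs xvb
Hunk 6: at line 3 remove [itf] add [ong,nkyv,fhiii] -> 9 lines: ixvvr bkb qlaa rroo ong nkyv fhiii uodgs xvb
Hunk 7: at line 3 remove [ong] add [hmakx] -> 9 lines: ixvvr bkb qlaa rroo hmakx nkyv fhiii uodgs xvb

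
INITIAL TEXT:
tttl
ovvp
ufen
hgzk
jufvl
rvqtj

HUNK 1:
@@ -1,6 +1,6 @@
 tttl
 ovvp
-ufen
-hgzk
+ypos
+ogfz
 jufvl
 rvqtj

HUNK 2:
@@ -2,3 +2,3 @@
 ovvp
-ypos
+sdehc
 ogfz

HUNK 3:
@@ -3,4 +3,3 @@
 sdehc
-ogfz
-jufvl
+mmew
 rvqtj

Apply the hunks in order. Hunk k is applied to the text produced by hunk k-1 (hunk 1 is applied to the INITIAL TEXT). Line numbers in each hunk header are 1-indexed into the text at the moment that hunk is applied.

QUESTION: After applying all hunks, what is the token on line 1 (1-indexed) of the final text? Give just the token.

Hunk 1: at line 1 remove [ufen,hgzk] add [ypos,ogfz] -> 6 lines: tttl ovvp ypos ogfz jufvl rvqtj
Hunk 2: at line 2 remove [ypos] add [sdehc] -> 6 lines: tttl ovvp sdehc ogfz jufvl rvqtj
Hunk 3: at line 3 remove [ogfz,jufvl] add [mmew] -> 5 lines: tttl ovvp sdehc mmew rvqtj
Final line 1: tttl

Answer: tttl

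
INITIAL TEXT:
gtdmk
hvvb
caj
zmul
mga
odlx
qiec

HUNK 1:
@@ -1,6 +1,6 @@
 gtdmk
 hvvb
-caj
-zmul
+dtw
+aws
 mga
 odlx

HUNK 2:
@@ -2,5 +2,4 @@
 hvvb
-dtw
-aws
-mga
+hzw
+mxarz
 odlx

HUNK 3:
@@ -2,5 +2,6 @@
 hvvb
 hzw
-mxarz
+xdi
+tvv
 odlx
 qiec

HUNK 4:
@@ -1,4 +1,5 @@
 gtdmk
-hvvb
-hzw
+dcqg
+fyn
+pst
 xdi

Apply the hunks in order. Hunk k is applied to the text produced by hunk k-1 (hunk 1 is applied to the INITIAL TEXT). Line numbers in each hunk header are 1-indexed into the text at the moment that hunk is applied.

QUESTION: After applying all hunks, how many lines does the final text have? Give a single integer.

Answer: 8

Derivation:
Hunk 1: at line 1 remove [caj,zmul] add [dtw,aws] -> 7 lines: gtdmk hvvb dtw aws mga odlx qiec
Hunk 2: at line 2 remove [dtw,aws,mga] add [hzw,mxarz] -> 6 lines: gtdmk hvvb hzw mxarz odlx qiec
Hunk 3: at line 2 remove [mxarz] add [xdi,tvv] -> 7 lines: gtdmk hvvb hzw xdi tvv odlx qiec
Hunk 4: at line 1 remove [hvvb,hzw] add [dcqg,fyn,pst] -> 8 lines: gtdmk dcqg fyn pst xdi tvv odlx qiec
Final line count: 8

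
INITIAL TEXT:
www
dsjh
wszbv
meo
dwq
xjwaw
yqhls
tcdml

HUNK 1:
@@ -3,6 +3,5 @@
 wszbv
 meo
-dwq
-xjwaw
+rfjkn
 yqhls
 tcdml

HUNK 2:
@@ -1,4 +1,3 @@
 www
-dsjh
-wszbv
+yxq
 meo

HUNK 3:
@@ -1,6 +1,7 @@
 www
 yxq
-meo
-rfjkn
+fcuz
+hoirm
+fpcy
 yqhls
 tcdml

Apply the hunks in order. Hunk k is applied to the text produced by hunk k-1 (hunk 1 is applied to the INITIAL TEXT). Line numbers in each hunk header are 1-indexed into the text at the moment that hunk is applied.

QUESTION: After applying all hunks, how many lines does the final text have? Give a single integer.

Answer: 7

Derivation:
Hunk 1: at line 3 remove [dwq,xjwaw] add [rfjkn] -> 7 lines: www dsjh wszbv meo rfjkn yqhls tcdml
Hunk 2: at line 1 remove [dsjh,wszbv] add [yxq] -> 6 lines: www yxq meo rfjkn yqhls tcdml
Hunk 3: at line 1 remove [meo,rfjkn] add [fcuz,hoirm,fpcy] -> 7 lines: www yxq fcuz hoirm fpcy yqhls tcdml
Final line count: 7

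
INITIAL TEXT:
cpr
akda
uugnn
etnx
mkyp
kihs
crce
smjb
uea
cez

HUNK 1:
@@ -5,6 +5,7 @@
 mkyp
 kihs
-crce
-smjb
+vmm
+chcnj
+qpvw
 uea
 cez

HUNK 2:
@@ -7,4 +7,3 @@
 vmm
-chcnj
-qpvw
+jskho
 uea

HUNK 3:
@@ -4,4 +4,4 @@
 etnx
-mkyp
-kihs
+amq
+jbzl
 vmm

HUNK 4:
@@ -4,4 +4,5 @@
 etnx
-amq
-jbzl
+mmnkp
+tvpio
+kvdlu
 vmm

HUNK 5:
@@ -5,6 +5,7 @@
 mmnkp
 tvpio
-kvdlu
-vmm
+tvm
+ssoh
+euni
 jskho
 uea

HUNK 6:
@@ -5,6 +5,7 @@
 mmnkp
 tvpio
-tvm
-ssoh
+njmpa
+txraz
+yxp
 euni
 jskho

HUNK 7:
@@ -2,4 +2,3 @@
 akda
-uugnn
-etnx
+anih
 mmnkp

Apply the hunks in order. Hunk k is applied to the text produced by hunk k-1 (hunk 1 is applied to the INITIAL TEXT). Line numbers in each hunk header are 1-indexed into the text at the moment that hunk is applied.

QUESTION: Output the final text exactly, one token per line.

Answer: cpr
akda
anih
mmnkp
tvpio
njmpa
txraz
yxp
euni
jskho
uea
cez

Derivation:
Hunk 1: at line 5 remove [crce,smjb] add [vmm,chcnj,qpvw] -> 11 lines: cpr akda uugnn etnx mkyp kihs vmm chcnj qpvw uea cez
Hunk 2: at line 7 remove [chcnj,qpvw] add [jskho] -> 10 lines: cpr akda uugnn etnx mkyp kihs vmm jskho uea cez
Hunk 3: at line 4 remove [mkyp,kihs] add [amq,jbzl] -> 10 lines: cpr akda uugnn etnx amq jbzl vmm jskho uea cez
Hunk 4: at line 4 remove [amq,jbzl] add [mmnkp,tvpio,kvdlu] -> 11 lines: cpr akda uugnn etnx mmnkp tvpio kvdlu vmm jskho uea cez
Hunk 5: at line 5 remove [kvdlu,vmm] add [tvm,ssoh,euni] -> 12 lines: cpr akda uugnn etnx mmnkp tvpio tvm ssoh euni jskho uea cez
Hunk 6: at line 5 remove [tvm,ssoh] add [njmpa,txraz,yxp] -> 13 lines: cpr akda uugnn etnx mmnkp tvpio njmpa txraz yxp euni jskho uea cez
Hunk 7: at line 2 remove [uugnn,etnx] add [anih] -> 12 lines: cpr akda anih mmnkp tvpio njmpa txraz yxp euni jskho uea cez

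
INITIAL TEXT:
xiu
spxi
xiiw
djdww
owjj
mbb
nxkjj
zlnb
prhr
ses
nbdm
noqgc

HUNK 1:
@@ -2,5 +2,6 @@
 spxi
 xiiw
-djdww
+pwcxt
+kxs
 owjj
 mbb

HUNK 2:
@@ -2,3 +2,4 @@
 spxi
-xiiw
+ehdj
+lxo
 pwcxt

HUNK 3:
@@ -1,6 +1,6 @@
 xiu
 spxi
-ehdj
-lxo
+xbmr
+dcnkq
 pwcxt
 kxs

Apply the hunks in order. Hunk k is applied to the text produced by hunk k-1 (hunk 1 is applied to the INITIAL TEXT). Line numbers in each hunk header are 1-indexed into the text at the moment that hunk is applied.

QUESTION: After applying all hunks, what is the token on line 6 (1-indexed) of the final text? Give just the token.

Hunk 1: at line 2 remove [djdww] add [pwcxt,kxs] -> 13 lines: xiu spxi xiiw pwcxt kxs owjj mbb nxkjj zlnb prhr ses nbdm noqgc
Hunk 2: at line 2 remove [xiiw] add [ehdj,lxo] -> 14 lines: xiu spxi ehdj lxo pwcxt kxs owjj mbb nxkjj zlnb prhr ses nbdm noqgc
Hunk 3: at line 1 remove [ehdj,lxo] add [xbmr,dcnkq] -> 14 lines: xiu spxi xbmr dcnkq pwcxt kxs owjj mbb nxkjj zlnb prhr ses nbdm noqgc
Final line 6: kxs

Answer: kxs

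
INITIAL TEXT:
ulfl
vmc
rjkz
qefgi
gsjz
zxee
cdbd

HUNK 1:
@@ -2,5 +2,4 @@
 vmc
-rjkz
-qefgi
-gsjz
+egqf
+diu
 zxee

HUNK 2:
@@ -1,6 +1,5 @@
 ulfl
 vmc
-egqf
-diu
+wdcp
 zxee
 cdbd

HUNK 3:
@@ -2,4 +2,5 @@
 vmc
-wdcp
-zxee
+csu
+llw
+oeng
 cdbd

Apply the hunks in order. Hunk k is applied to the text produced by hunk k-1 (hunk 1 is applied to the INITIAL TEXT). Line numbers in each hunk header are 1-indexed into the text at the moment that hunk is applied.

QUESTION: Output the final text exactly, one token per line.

Answer: ulfl
vmc
csu
llw
oeng
cdbd

Derivation:
Hunk 1: at line 2 remove [rjkz,qefgi,gsjz] add [egqf,diu] -> 6 lines: ulfl vmc egqf diu zxee cdbd
Hunk 2: at line 1 remove [egqf,diu] add [wdcp] -> 5 lines: ulfl vmc wdcp zxee cdbd
Hunk 3: at line 2 remove [wdcp,zxee] add [csu,llw,oeng] -> 6 lines: ulfl vmc csu llw oeng cdbd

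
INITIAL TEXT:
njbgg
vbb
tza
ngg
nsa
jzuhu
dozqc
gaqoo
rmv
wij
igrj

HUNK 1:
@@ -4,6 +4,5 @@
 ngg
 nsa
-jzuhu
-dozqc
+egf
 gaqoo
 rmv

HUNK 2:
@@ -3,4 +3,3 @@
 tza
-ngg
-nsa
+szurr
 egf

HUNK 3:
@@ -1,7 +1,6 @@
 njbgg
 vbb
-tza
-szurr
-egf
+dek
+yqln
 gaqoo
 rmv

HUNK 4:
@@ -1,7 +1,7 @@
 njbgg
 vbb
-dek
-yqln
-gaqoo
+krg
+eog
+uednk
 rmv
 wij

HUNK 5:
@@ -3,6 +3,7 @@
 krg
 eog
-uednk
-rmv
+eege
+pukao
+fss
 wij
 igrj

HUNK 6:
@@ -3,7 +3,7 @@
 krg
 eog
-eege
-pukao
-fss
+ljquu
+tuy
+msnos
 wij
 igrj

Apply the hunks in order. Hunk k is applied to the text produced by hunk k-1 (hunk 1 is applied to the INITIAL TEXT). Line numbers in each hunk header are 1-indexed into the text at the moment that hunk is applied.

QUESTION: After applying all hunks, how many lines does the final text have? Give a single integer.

Answer: 9

Derivation:
Hunk 1: at line 4 remove [jzuhu,dozqc] add [egf] -> 10 lines: njbgg vbb tza ngg nsa egf gaqoo rmv wij igrj
Hunk 2: at line 3 remove [ngg,nsa] add [szurr] -> 9 lines: njbgg vbb tza szurr egf gaqoo rmv wij igrj
Hunk 3: at line 1 remove [tza,szurr,egf] add [dek,yqln] -> 8 lines: njbgg vbb dek yqln gaqoo rmv wij igrj
Hunk 4: at line 1 remove [dek,yqln,gaqoo] add [krg,eog,uednk] -> 8 lines: njbgg vbb krg eog uednk rmv wij igrj
Hunk 5: at line 3 remove [uednk,rmv] add [eege,pukao,fss] -> 9 lines: njbgg vbb krg eog eege pukao fss wij igrj
Hunk 6: at line 3 remove [eege,pukao,fss] add [ljquu,tuy,msnos] -> 9 lines: njbgg vbb krg eog ljquu tuy msnos wij igrj
Final line count: 9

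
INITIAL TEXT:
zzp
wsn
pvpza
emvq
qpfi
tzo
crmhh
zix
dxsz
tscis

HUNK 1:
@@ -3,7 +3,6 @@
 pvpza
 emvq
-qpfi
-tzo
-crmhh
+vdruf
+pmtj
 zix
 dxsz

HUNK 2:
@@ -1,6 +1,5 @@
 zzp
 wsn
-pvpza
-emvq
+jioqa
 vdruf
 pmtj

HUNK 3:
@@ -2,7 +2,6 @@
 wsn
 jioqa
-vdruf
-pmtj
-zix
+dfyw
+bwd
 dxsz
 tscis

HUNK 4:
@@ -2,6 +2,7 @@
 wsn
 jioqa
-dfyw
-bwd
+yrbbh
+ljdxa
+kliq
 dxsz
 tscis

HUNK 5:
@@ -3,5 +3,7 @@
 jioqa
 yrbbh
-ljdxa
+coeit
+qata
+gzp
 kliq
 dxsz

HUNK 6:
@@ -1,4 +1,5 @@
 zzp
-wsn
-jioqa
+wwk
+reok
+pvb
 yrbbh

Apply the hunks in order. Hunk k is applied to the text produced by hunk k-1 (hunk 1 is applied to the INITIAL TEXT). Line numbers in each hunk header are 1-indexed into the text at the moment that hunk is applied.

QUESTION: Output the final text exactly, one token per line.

Answer: zzp
wwk
reok
pvb
yrbbh
coeit
qata
gzp
kliq
dxsz
tscis

Derivation:
Hunk 1: at line 3 remove [qpfi,tzo,crmhh] add [vdruf,pmtj] -> 9 lines: zzp wsn pvpza emvq vdruf pmtj zix dxsz tscis
Hunk 2: at line 1 remove [pvpza,emvq] add [jioqa] -> 8 lines: zzp wsn jioqa vdruf pmtj zix dxsz tscis
Hunk 3: at line 2 remove [vdruf,pmtj,zix] add [dfyw,bwd] -> 7 lines: zzp wsn jioqa dfyw bwd dxsz tscis
Hunk 4: at line 2 remove [dfyw,bwd] add [yrbbh,ljdxa,kliq] -> 8 lines: zzp wsn jioqa yrbbh ljdxa kliq dxsz tscis
Hunk 5: at line 3 remove [ljdxa] add [coeit,qata,gzp] -> 10 lines: zzp wsn jioqa yrbbh coeit qata gzp kliq dxsz tscis
Hunk 6: at line 1 remove [wsn,jioqa] add [wwk,reok,pvb] -> 11 lines: zzp wwk reok pvb yrbbh coeit qata gzp kliq dxsz tscis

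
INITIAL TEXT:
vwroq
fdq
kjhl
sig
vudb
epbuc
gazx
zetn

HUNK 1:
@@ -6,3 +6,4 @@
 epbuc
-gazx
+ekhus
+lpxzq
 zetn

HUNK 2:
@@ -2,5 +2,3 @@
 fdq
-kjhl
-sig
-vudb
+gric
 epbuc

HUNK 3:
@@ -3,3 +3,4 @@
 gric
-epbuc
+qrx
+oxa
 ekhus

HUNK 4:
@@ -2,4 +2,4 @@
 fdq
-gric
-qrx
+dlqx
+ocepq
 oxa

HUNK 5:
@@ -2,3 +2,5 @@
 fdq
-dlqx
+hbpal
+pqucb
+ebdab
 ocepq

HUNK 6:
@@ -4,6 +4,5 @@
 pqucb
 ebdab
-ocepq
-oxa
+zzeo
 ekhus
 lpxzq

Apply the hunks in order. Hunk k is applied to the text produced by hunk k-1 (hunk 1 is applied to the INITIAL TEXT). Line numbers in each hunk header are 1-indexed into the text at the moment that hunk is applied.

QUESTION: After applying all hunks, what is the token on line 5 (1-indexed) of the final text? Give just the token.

Answer: ebdab

Derivation:
Hunk 1: at line 6 remove [gazx] add [ekhus,lpxzq] -> 9 lines: vwroq fdq kjhl sig vudb epbuc ekhus lpxzq zetn
Hunk 2: at line 2 remove [kjhl,sig,vudb] add [gric] -> 7 lines: vwroq fdq gric epbuc ekhus lpxzq zetn
Hunk 3: at line 3 remove [epbuc] add [qrx,oxa] -> 8 lines: vwroq fdq gric qrx oxa ekhus lpxzq zetn
Hunk 4: at line 2 remove [gric,qrx] add [dlqx,ocepq] -> 8 lines: vwroq fdq dlqx ocepq oxa ekhus lpxzq zetn
Hunk 5: at line 2 remove [dlqx] add [hbpal,pqucb,ebdab] -> 10 lines: vwroq fdq hbpal pqucb ebdab ocepq oxa ekhus lpxzq zetn
Hunk 6: at line 4 remove [ocepq,oxa] add [zzeo] -> 9 lines: vwroq fdq hbpal pqucb ebdab zzeo ekhus lpxzq zetn
Final line 5: ebdab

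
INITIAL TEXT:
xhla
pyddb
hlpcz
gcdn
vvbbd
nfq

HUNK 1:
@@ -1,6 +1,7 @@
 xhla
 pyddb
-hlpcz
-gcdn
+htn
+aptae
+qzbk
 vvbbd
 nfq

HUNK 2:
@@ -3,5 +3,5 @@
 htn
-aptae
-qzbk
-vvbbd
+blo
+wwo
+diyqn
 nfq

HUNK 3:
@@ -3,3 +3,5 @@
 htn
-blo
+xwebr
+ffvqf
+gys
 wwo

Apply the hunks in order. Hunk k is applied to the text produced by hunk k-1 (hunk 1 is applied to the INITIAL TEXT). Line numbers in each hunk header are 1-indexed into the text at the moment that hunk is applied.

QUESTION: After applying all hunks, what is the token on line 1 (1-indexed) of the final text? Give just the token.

Answer: xhla

Derivation:
Hunk 1: at line 1 remove [hlpcz,gcdn] add [htn,aptae,qzbk] -> 7 lines: xhla pyddb htn aptae qzbk vvbbd nfq
Hunk 2: at line 3 remove [aptae,qzbk,vvbbd] add [blo,wwo,diyqn] -> 7 lines: xhla pyddb htn blo wwo diyqn nfq
Hunk 3: at line 3 remove [blo] add [xwebr,ffvqf,gys] -> 9 lines: xhla pyddb htn xwebr ffvqf gys wwo diyqn nfq
Final line 1: xhla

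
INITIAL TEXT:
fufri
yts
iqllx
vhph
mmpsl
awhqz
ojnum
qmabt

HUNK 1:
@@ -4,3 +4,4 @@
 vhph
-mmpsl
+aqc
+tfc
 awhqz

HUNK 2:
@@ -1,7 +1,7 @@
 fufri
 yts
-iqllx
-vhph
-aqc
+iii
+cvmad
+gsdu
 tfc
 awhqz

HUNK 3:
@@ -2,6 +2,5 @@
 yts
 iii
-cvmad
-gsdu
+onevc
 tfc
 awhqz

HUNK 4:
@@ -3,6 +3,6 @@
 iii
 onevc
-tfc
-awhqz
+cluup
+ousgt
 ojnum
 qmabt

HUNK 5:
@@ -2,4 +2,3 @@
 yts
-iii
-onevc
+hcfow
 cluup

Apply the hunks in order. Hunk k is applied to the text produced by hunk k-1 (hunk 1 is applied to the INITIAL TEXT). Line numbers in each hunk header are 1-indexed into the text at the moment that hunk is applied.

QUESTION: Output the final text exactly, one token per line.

Hunk 1: at line 4 remove [mmpsl] add [aqc,tfc] -> 9 lines: fufri yts iqllx vhph aqc tfc awhqz ojnum qmabt
Hunk 2: at line 1 remove [iqllx,vhph,aqc] add [iii,cvmad,gsdu] -> 9 lines: fufri yts iii cvmad gsdu tfc awhqz ojnum qmabt
Hunk 3: at line 2 remove [cvmad,gsdu] add [onevc] -> 8 lines: fufri yts iii onevc tfc awhqz ojnum qmabt
Hunk 4: at line 3 remove [tfc,awhqz] add [cluup,ousgt] -> 8 lines: fufri yts iii onevc cluup ousgt ojnum qmabt
Hunk 5: at line 2 remove [iii,onevc] add [hcfow] -> 7 lines: fufri yts hcfow cluup ousgt ojnum qmabt

Answer: fufri
yts
hcfow
cluup
ousgt
ojnum
qmabt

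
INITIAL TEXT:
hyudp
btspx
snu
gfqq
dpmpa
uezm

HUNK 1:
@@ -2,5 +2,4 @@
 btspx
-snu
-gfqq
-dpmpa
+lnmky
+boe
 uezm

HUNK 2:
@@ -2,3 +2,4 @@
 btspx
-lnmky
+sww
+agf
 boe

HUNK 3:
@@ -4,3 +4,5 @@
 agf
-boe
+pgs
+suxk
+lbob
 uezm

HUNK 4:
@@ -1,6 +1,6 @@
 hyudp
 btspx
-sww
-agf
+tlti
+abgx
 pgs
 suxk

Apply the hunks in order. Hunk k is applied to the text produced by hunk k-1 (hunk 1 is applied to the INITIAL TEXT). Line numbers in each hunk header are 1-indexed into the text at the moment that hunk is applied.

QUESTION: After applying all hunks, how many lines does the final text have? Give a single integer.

Answer: 8

Derivation:
Hunk 1: at line 2 remove [snu,gfqq,dpmpa] add [lnmky,boe] -> 5 lines: hyudp btspx lnmky boe uezm
Hunk 2: at line 2 remove [lnmky] add [sww,agf] -> 6 lines: hyudp btspx sww agf boe uezm
Hunk 3: at line 4 remove [boe] add [pgs,suxk,lbob] -> 8 lines: hyudp btspx sww agf pgs suxk lbob uezm
Hunk 4: at line 1 remove [sww,agf] add [tlti,abgx] -> 8 lines: hyudp btspx tlti abgx pgs suxk lbob uezm
Final line count: 8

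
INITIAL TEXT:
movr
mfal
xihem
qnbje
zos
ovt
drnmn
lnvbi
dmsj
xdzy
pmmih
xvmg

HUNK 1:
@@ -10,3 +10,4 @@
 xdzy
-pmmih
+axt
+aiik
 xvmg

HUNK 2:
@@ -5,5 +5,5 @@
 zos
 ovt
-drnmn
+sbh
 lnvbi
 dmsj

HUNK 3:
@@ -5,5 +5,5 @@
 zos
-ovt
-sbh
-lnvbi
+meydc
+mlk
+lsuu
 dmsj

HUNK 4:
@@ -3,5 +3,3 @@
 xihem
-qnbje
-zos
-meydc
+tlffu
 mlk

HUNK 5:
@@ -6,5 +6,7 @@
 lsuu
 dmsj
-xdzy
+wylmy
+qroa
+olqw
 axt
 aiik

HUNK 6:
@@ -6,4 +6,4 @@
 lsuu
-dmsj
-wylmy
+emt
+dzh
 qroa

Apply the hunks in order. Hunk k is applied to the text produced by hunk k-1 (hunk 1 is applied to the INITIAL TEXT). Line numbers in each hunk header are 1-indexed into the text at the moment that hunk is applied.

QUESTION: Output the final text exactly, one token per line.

Answer: movr
mfal
xihem
tlffu
mlk
lsuu
emt
dzh
qroa
olqw
axt
aiik
xvmg

Derivation:
Hunk 1: at line 10 remove [pmmih] add [axt,aiik] -> 13 lines: movr mfal xihem qnbje zos ovt drnmn lnvbi dmsj xdzy axt aiik xvmg
Hunk 2: at line 5 remove [drnmn] add [sbh] -> 13 lines: movr mfal xihem qnbje zos ovt sbh lnvbi dmsj xdzy axt aiik xvmg
Hunk 3: at line 5 remove [ovt,sbh,lnvbi] add [meydc,mlk,lsuu] -> 13 lines: movr mfal xihem qnbje zos meydc mlk lsuu dmsj xdzy axt aiik xvmg
Hunk 4: at line 3 remove [qnbje,zos,meydc] add [tlffu] -> 11 lines: movr mfal xihem tlffu mlk lsuu dmsj xdzy axt aiik xvmg
Hunk 5: at line 6 remove [xdzy] add [wylmy,qroa,olqw] -> 13 lines: movr mfal xihem tlffu mlk lsuu dmsj wylmy qroa olqw axt aiik xvmg
Hunk 6: at line 6 remove [dmsj,wylmy] add [emt,dzh] -> 13 lines: movr mfal xihem tlffu mlk lsuu emt dzh qroa olqw axt aiik xvmg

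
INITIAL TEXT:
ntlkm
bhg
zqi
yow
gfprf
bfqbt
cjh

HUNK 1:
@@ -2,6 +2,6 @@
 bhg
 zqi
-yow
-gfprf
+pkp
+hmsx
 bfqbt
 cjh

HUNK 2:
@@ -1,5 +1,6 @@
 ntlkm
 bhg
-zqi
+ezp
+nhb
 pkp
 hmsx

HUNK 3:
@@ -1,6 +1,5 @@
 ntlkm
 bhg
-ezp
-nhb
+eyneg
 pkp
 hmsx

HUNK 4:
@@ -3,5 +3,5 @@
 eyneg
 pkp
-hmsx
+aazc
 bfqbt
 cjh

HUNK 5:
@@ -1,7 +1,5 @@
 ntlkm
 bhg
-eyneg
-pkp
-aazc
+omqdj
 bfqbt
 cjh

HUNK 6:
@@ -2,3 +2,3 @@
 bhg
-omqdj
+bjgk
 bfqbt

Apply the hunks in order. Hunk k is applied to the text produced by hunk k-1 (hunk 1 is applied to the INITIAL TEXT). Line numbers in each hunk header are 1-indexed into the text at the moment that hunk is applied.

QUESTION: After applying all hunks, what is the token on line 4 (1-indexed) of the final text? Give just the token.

Answer: bfqbt

Derivation:
Hunk 1: at line 2 remove [yow,gfprf] add [pkp,hmsx] -> 7 lines: ntlkm bhg zqi pkp hmsx bfqbt cjh
Hunk 2: at line 1 remove [zqi] add [ezp,nhb] -> 8 lines: ntlkm bhg ezp nhb pkp hmsx bfqbt cjh
Hunk 3: at line 1 remove [ezp,nhb] add [eyneg] -> 7 lines: ntlkm bhg eyneg pkp hmsx bfqbt cjh
Hunk 4: at line 3 remove [hmsx] add [aazc] -> 7 lines: ntlkm bhg eyneg pkp aazc bfqbt cjh
Hunk 5: at line 1 remove [eyneg,pkp,aazc] add [omqdj] -> 5 lines: ntlkm bhg omqdj bfqbt cjh
Hunk 6: at line 2 remove [omqdj] add [bjgk] -> 5 lines: ntlkm bhg bjgk bfqbt cjh
Final line 4: bfqbt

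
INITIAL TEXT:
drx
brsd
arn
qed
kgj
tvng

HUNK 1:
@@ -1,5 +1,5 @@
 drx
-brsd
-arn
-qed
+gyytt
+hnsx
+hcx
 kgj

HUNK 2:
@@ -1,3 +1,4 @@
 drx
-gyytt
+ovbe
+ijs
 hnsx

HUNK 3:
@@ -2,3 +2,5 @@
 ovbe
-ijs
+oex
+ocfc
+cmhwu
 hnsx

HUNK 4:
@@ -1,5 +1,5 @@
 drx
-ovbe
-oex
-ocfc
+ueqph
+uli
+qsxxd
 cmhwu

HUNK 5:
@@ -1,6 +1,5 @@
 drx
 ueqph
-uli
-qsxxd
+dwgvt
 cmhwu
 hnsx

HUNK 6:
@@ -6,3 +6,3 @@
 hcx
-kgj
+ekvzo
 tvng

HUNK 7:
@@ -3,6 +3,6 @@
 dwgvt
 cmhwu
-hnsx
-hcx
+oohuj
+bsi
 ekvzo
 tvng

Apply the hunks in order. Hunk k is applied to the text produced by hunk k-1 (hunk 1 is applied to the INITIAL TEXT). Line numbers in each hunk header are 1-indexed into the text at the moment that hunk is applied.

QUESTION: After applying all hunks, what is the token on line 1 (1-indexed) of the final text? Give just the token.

Hunk 1: at line 1 remove [brsd,arn,qed] add [gyytt,hnsx,hcx] -> 6 lines: drx gyytt hnsx hcx kgj tvng
Hunk 2: at line 1 remove [gyytt] add [ovbe,ijs] -> 7 lines: drx ovbe ijs hnsx hcx kgj tvng
Hunk 3: at line 2 remove [ijs] add [oex,ocfc,cmhwu] -> 9 lines: drx ovbe oex ocfc cmhwu hnsx hcx kgj tvng
Hunk 4: at line 1 remove [ovbe,oex,ocfc] add [ueqph,uli,qsxxd] -> 9 lines: drx ueqph uli qsxxd cmhwu hnsx hcx kgj tvng
Hunk 5: at line 1 remove [uli,qsxxd] add [dwgvt] -> 8 lines: drx ueqph dwgvt cmhwu hnsx hcx kgj tvng
Hunk 6: at line 6 remove [kgj] add [ekvzo] -> 8 lines: drx ueqph dwgvt cmhwu hnsx hcx ekvzo tvng
Hunk 7: at line 3 remove [hnsx,hcx] add [oohuj,bsi] -> 8 lines: drx ueqph dwgvt cmhwu oohuj bsi ekvzo tvng
Final line 1: drx

Answer: drx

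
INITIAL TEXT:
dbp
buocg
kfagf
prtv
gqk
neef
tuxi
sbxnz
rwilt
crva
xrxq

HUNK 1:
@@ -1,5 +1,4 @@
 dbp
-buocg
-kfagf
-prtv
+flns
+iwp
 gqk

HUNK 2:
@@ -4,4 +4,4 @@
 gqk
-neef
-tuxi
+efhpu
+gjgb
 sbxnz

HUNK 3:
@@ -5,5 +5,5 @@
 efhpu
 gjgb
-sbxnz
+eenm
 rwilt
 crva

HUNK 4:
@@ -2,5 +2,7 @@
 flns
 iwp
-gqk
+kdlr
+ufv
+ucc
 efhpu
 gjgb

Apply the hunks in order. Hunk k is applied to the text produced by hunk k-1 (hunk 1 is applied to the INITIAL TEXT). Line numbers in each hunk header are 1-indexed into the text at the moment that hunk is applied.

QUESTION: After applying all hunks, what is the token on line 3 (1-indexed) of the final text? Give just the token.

Answer: iwp

Derivation:
Hunk 1: at line 1 remove [buocg,kfagf,prtv] add [flns,iwp] -> 10 lines: dbp flns iwp gqk neef tuxi sbxnz rwilt crva xrxq
Hunk 2: at line 4 remove [neef,tuxi] add [efhpu,gjgb] -> 10 lines: dbp flns iwp gqk efhpu gjgb sbxnz rwilt crva xrxq
Hunk 3: at line 5 remove [sbxnz] add [eenm] -> 10 lines: dbp flns iwp gqk efhpu gjgb eenm rwilt crva xrxq
Hunk 4: at line 2 remove [gqk] add [kdlr,ufv,ucc] -> 12 lines: dbp flns iwp kdlr ufv ucc efhpu gjgb eenm rwilt crva xrxq
Final line 3: iwp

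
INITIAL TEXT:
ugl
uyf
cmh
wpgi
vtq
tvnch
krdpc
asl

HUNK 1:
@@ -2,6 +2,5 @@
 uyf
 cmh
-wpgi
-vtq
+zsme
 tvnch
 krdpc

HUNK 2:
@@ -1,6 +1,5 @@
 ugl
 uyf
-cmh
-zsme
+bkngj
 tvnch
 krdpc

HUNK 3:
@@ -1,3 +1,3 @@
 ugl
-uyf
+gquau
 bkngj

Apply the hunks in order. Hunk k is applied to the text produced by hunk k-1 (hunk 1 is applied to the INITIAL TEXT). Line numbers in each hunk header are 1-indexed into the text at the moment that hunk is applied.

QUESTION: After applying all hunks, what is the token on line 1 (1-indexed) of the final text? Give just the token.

Answer: ugl

Derivation:
Hunk 1: at line 2 remove [wpgi,vtq] add [zsme] -> 7 lines: ugl uyf cmh zsme tvnch krdpc asl
Hunk 2: at line 1 remove [cmh,zsme] add [bkngj] -> 6 lines: ugl uyf bkngj tvnch krdpc asl
Hunk 3: at line 1 remove [uyf] add [gquau] -> 6 lines: ugl gquau bkngj tvnch krdpc asl
Final line 1: ugl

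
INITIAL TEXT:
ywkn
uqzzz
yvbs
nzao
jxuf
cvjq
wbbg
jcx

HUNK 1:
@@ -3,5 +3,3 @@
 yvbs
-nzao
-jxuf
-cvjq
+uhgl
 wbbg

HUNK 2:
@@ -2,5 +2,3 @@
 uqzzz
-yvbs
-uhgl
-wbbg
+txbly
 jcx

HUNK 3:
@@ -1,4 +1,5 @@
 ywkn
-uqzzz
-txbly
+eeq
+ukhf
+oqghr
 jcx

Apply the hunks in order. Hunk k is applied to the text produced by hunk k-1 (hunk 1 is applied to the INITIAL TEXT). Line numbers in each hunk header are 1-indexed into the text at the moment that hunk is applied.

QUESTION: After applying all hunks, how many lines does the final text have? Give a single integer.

Answer: 5

Derivation:
Hunk 1: at line 3 remove [nzao,jxuf,cvjq] add [uhgl] -> 6 lines: ywkn uqzzz yvbs uhgl wbbg jcx
Hunk 2: at line 2 remove [yvbs,uhgl,wbbg] add [txbly] -> 4 lines: ywkn uqzzz txbly jcx
Hunk 3: at line 1 remove [uqzzz,txbly] add [eeq,ukhf,oqghr] -> 5 lines: ywkn eeq ukhf oqghr jcx
Final line count: 5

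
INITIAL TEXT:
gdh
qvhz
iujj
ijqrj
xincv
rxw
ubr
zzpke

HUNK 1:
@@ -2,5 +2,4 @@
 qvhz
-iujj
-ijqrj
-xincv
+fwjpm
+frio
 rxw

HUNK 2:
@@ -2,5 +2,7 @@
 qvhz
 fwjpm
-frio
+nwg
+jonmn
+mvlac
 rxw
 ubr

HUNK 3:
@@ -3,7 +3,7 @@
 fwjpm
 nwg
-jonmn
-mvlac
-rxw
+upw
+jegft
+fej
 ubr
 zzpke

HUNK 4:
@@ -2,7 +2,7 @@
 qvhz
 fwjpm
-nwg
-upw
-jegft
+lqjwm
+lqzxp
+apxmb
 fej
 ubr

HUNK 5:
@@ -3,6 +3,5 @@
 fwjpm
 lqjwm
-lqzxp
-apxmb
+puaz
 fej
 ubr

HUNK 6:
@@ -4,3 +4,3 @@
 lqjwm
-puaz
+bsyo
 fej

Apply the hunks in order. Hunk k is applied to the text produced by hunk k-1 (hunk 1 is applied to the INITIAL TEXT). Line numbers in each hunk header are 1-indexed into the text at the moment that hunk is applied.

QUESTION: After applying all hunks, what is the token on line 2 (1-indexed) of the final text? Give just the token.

Hunk 1: at line 2 remove [iujj,ijqrj,xincv] add [fwjpm,frio] -> 7 lines: gdh qvhz fwjpm frio rxw ubr zzpke
Hunk 2: at line 2 remove [frio] add [nwg,jonmn,mvlac] -> 9 lines: gdh qvhz fwjpm nwg jonmn mvlac rxw ubr zzpke
Hunk 3: at line 3 remove [jonmn,mvlac,rxw] add [upw,jegft,fej] -> 9 lines: gdh qvhz fwjpm nwg upw jegft fej ubr zzpke
Hunk 4: at line 2 remove [nwg,upw,jegft] add [lqjwm,lqzxp,apxmb] -> 9 lines: gdh qvhz fwjpm lqjwm lqzxp apxmb fej ubr zzpke
Hunk 5: at line 3 remove [lqzxp,apxmb] add [puaz] -> 8 lines: gdh qvhz fwjpm lqjwm puaz fej ubr zzpke
Hunk 6: at line 4 remove [puaz] add [bsyo] -> 8 lines: gdh qvhz fwjpm lqjwm bsyo fej ubr zzpke
Final line 2: qvhz

Answer: qvhz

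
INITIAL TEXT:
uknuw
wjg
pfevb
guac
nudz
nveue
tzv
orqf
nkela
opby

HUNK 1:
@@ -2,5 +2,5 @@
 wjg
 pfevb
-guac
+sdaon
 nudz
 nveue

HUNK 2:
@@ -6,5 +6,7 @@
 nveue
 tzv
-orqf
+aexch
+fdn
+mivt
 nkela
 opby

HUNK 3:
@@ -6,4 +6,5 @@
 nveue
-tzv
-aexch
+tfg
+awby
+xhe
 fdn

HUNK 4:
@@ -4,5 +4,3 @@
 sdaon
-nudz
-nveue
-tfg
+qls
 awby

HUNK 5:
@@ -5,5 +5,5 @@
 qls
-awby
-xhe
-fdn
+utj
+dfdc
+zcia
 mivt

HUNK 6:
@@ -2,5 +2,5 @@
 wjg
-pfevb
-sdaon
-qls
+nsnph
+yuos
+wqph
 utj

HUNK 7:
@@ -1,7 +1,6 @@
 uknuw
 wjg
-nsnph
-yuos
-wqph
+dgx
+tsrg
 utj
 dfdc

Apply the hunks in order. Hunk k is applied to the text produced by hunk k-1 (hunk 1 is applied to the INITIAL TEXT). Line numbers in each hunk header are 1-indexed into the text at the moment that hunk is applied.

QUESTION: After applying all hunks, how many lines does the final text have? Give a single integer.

Answer: 10

Derivation:
Hunk 1: at line 2 remove [guac] add [sdaon] -> 10 lines: uknuw wjg pfevb sdaon nudz nveue tzv orqf nkela opby
Hunk 2: at line 6 remove [orqf] add [aexch,fdn,mivt] -> 12 lines: uknuw wjg pfevb sdaon nudz nveue tzv aexch fdn mivt nkela opby
Hunk 3: at line 6 remove [tzv,aexch] add [tfg,awby,xhe] -> 13 lines: uknuw wjg pfevb sdaon nudz nveue tfg awby xhe fdn mivt nkela opby
Hunk 4: at line 4 remove [nudz,nveue,tfg] add [qls] -> 11 lines: uknuw wjg pfevb sdaon qls awby xhe fdn mivt nkela opby
Hunk 5: at line 5 remove [awby,xhe,fdn] add [utj,dfdc,zcia] -> 11 lines: uknuw wjg pfevb sdaon qls utj dfdc zcia mivt nkela opby
Hunk 6: at line 2 remove [pfevb,sdaon,qls] add [nsnph,yuos,wqph] -> 11 lines: uknuw wjg nsnph yuos wqph utj dfdc zcia mivt nkela opby
Hunk 7: at line 1 remove [nsnph,yuos,wqph] add [dgx,tsrg] -> 10 lines: uknuw wjg dgx tsrg utj dfdc zcia mivt nkela opby
Final line count: 10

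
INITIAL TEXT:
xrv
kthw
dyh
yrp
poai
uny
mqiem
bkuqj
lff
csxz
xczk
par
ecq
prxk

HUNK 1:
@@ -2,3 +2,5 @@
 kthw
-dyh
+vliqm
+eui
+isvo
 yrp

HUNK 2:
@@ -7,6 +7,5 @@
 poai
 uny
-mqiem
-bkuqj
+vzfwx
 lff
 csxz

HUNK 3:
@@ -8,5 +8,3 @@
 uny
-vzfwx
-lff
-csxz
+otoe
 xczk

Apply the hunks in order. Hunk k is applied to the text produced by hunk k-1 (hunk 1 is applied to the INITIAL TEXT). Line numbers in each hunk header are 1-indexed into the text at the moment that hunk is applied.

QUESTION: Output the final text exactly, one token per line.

Hunk 1: at line 2 remove [dyh] add [vliqm,eui,isvo] -> 16 lines: xrv kthw vliqm eui isvo yrp poai uny mqiem bkuqj lff csxz xczk par ecq prxk
Hunk 2: at line 7 remove [mqiem,bkuqj] add [vzfwx] -> 15 lines: xrv kthw vliqm eui isvo yrp poai uny vzfwx lff csxz xczk par ecq prxk
Hunk 3: at line 8 remove [vzfwx,lff,csxz] add [otoe] -> 13 lines: xrv kthw vliqm eui isvo yrp poai uny otoe xczk par ecq prxk

Answer: xrv
kthw
vliqm
eui
isvo
yrp
poai
uny
otoe
xczk
par
ecq
prxk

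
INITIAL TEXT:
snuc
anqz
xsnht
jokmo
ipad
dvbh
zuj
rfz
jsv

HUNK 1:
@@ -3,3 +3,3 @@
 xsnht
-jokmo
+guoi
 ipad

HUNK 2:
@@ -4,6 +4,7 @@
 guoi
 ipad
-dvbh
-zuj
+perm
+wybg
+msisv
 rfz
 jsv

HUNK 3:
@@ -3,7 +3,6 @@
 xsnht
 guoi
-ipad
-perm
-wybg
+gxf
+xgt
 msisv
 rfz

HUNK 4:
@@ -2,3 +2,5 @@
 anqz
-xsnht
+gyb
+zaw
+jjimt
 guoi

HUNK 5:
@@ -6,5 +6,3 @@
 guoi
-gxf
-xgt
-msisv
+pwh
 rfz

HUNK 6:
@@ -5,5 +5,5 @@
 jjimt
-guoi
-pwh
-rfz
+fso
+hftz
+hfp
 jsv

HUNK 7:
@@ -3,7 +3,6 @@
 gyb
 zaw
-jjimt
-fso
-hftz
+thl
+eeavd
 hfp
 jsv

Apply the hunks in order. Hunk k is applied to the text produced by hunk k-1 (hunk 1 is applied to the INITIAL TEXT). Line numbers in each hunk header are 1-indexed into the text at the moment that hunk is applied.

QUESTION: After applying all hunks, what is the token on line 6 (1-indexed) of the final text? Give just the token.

Hunk 1: at line 3 remove [jokmo] add [guoi] -> 9 lines: snuc anqz xsnht guoi ipad dvbh zuj rfz jsv
Hunk 2: at line 4 remove [dvbh,zuj] add [perm,wybg,msisv] -> 10 lines: snuc anqz xsnht guoi ipad perm wybg msisv rfz jsv
Hunk 3: at line 3 remove [ipad,perm,wybg] add [gxf,xgt] -> 9 lines: snuc anqz xsnht guoi gxf xgt msisv rfz jsv
Hunk 4: at line 2 remove [xsnht] add [gyb,zaw,jjimt] -> 11 lines: snuc anqz gyb zaw jjimt guoi gxf xgt msisv rfz jsv
Hunk 5: at line 6 remove [gxf,xgt,msisv] add [pwh] -> 9 lines: snuc anqz gyb zaw jjimt guoi pwh rfz jsv
Hunk 6: at line 5 remove [guoi,pwh,rfz] add [fso,hftz,hfp] -> 9 lines: snuc anqz gyb zaw jjimt fso hftz hfp jsv
Hunk 7: at line 3 remove [jjimt,fso,hftz] add [thl,eeavd] -> 8 lines: snuc anqz gyb zaw thl eeavd hfp jsv
Final line 6: eeavd

Answer: eeavd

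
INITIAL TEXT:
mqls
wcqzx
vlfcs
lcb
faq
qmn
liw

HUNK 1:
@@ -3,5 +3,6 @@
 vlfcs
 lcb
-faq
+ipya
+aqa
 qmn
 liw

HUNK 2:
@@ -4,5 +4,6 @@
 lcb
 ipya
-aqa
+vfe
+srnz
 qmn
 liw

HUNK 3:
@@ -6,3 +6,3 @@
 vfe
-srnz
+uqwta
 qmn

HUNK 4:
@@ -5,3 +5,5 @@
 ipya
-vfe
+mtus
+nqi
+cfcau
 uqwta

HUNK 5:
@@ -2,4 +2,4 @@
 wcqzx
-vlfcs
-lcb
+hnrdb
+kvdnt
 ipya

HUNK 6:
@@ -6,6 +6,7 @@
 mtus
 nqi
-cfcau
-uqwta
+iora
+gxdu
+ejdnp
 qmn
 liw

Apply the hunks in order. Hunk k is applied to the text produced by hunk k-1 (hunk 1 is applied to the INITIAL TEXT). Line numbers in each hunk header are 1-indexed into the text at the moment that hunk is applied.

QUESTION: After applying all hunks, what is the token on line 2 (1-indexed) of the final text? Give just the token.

Hunk 1: at line 3 remove [faq] add [ipya,aqa] -> 8 lines: mqls wcqzx vlfcs lcb ipya aqa qmn liw
Hunk 2: at line 4 remove [aqa] add [vfe,srnz] -> 9 lines: mqls wcqzx vlfcs lcb ipya vfe srnz qmn liw
Hunk 3: at line 6 remove [srnz] add [uqwta] -> 9 lines: mqls wcqzx vlfcs lcb ipya vfe uqwta qmn liw
Hunk 4: at line 5 remove [vfe] add [mtus,nqi,cfcau] -> 11 lines: mqls wcqzx vlfcs lcb ipya mtus nqi cfcau uqwta qmn liw
Hunk 5: at line 2 remove [vlfcs,lcb] add [hnrdb,kvdnt] -> 11 lines: mqls wcqzx hnrdb kvdnt ipya mtus nqi cfcau uqwta qmn liw
Hunk 6: at line 6 remove [cfcau,uqwta] add [iora,gxdu,ejdnp] -> 12 lines: mqls wcqzx hnrdb kvdnt ipya mtus nqi iora gxdu ejdnp qmn liw
Final line 2: wcqzx

Answer: wcqzx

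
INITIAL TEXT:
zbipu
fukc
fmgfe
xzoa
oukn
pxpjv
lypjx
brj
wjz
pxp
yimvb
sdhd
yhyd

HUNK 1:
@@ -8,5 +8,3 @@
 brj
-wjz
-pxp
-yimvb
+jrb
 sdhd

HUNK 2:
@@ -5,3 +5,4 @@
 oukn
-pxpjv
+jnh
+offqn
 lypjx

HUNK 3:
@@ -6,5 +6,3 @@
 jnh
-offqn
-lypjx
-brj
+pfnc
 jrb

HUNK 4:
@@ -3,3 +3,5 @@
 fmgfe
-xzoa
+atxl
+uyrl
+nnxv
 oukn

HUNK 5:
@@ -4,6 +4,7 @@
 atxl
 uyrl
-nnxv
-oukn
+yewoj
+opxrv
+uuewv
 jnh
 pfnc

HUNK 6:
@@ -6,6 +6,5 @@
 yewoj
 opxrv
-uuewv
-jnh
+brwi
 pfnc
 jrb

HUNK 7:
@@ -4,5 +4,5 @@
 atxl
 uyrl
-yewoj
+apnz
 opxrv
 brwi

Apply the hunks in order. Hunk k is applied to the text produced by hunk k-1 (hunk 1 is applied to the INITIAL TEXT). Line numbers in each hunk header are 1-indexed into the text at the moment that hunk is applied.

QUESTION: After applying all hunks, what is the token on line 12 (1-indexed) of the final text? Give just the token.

Hunk 1: at line 8 remove [wjz,pxp,yimvb] add [jrb] -> 11 lines: zbipu fukc fmgfe xzoa oukn pxpjv lypjx brj jrb sdhd yhyd
Hunk 2: at line 5 remove [pxpjv] add [jnh,offqn] -> 12 lines: zbipu fukc fmgfe xzoa oukn jnh offqn lypjx brj jrb sdhd yhyd
Hunk 3: at line 6 remove [offqn,lypjx,brj] add [pfnc] -> 10 lines: zbipu fukc fmgfe xzoa oukn jnh pfnc jrb sdhd yhyd
Hunk 4: at line 3 remove [xzoa] add [atxl,uyrl,nnxv] -> 12 lines: zbipu fukc fmgfe atxl uyrl nnxv oukn jnh pfnc jrb sdhd yhyd
Hunk 5: at line 4 remove [nnxv,oukn] add [yewoj,opxrv,uuewv] -> 13 lines: zbipu fukc fmgfe atxl uyrl yewoj opxrv uuewv jnh pfnc jrb sdhd yhyd
Hunk 6: at line 6 remove [uuewv,jnh] add [brwi] -> 12 lines: zbipu fukc fmgfe atxl uyrl yewoj opxrv brwi pfnc jrb sdhd yhyd
Hunk 7: at line 4 remove [yewoj] add [apnz] -> 12 lines: zbipu fukc fmgfe atxl uyrl apnz opxrv brwi pfnc jrb sdhd yhyd
Final line 12: yhyd

Answer: yhyd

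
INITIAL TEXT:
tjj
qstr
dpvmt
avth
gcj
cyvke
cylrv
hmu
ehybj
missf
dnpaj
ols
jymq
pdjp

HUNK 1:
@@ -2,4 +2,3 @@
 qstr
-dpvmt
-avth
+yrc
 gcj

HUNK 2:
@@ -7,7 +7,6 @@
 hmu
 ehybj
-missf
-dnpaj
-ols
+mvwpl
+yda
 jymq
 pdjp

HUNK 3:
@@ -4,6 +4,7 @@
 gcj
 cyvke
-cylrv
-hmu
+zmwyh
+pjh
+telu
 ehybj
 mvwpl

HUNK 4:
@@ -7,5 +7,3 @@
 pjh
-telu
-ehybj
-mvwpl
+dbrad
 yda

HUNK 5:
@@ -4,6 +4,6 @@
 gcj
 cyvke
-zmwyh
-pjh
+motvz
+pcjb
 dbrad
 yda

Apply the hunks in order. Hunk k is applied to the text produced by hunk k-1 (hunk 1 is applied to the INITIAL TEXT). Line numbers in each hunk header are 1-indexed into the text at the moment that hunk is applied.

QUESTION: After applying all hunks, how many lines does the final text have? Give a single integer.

Hunk 1: at line 2 remove [dpvmt,avth] add [yrc] -> 13 lines: tjj qstr yrc gcj cyvke cylrv hmu ehybj missf dnpaj ols jymq pdjp
Hunk 2: at line 7 remove [missf,dnpaj,ols] add [mvwpl,yda] -> 12 lines: tjj qstr yrc gcj cyvke cylrv hmu ehybj mvwpl yda jymq pdjp
Hunk 3: at line 4 remove [cylrv,hmu] add [zmwyh,pjh,telu] -> 13 lines: tjj qstr yrc gcj cyvke zmwyh pjh telu ehybj mvwpl yda jymq pdjp
Hunk 4: at line 7 remove [telu,ehybj,mvwpl] add [dbrad] -> 11 lines: tjj qstr yrc gcj cyvke zmwyh pjh dbrad yda jymq pdjp
Hunk 5: at line 4 remove [zmwyh,pjh] add [motvz,pcjb] -> 11 lines: tjj qstr yrc gcj cyvke motvz pcjb dbrad yda jymq pdjp
Final line count: 11

Answer: 11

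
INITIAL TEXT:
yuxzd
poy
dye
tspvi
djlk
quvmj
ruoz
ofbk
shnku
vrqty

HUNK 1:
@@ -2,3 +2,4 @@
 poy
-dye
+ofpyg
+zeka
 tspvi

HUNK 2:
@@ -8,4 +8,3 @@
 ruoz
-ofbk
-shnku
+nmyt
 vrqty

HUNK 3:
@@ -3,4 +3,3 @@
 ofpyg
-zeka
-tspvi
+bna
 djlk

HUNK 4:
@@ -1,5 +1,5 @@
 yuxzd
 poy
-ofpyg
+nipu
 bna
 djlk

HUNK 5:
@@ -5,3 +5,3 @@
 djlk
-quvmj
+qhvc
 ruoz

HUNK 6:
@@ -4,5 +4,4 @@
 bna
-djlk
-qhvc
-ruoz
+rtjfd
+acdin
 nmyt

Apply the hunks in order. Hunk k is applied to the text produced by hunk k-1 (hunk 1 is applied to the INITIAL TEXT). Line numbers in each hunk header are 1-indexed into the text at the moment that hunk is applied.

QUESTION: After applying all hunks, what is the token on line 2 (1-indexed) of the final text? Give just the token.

Answer: poy

Derivation:
Hunk 1: at line 2 remove [dye] add [ofpyg,zeka] -> 11 lines: yuxzd poy ofpyg zeka tspvi djlk quvmj ruoz ofbk shnku vrqty
Hunk 2: at line 8 remove [ofbk,shnku] add [nmyt] -> 10 lines: yuxzd poy ofpyg zeka tspvi djlk quvmj ruoz nmyt vrqty
Hunk 3: at line 3 remove [zeka,tspvi] add [bna] -> 9 lines: yuxzd poy ofpyg bna djlk quvmj ruoz nmyt vrqty
Hunk 4: at line 1 remove [ofpyg] add [nipu] -> 9 lines: yuxzd poy nipu bna djlk quvmj ruoz nmyt vrqty
Hunk 5: at line 5 remove [quvmj] add [qhvc] -> 9 lines: yuxzd poy nipu bna djlk qhvc ruoz nmyt vrqty
Hunk 6: at line 4 remove [djlk,qhvc,ruoz] add [rtjfd,acdin] -> 8 lines: yuxzd poy nipu bna rtjfd acdin nmyt vrqty
Final line 2: poy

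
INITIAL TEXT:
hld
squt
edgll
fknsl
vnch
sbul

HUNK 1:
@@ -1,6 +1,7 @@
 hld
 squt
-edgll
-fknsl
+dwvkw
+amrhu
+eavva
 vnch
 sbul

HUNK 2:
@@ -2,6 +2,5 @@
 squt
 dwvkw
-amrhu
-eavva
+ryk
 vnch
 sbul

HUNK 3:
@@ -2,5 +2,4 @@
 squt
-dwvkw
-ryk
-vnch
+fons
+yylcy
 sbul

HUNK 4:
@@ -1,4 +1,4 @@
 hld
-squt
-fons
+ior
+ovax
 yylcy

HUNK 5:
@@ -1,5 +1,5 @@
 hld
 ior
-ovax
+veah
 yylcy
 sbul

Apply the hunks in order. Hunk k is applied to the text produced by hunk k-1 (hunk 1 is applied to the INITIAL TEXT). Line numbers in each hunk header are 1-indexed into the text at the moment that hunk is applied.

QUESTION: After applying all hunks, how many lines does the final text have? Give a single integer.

Answer: 5

Derivation:
Hunk 1: at line 1 remove [edgll,fknsl] add [dwvkw,amrhu,eavva] -> 7 lines: hld squt dwvkw amrhu eavva vnch sbul
Hunk 2: at line 2 remove [amrhu,eavva] add [ryk] -> 6 lines: hld squt dwvkw ryk vnch sbul
Hunk 3: at line 2 remove [dwvkw,ryk,vnch] add [fons,yylcy] -> 5 lines: hld squt fons yylcy sbul
Hunk 4: at line 1 remove [squt,fons] add [ior,ovax] -> 5 lines: hld ior ovax yylcy sbul
Hunk 5: at line 1 remove [ovax] add [veah] -> 5 lines: hld ior veah yylcy sbul
Final line count: 5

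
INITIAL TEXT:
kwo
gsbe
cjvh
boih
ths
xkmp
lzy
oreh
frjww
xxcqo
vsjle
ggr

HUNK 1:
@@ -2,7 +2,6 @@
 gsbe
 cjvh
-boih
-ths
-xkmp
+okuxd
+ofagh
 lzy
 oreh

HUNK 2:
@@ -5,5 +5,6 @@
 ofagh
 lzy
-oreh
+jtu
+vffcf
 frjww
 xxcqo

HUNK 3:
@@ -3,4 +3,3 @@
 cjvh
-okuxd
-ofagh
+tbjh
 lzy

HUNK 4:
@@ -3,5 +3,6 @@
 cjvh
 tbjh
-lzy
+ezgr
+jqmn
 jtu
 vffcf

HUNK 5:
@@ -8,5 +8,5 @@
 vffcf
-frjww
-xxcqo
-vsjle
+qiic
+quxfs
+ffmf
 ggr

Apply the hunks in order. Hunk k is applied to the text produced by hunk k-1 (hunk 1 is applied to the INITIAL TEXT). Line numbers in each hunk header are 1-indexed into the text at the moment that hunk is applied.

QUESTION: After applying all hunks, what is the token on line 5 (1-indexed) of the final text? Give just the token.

Answer: ezgr

Derivation:
Hunk 1: at line 2 remove [boih,ths,xkmp] add [okuxd,ofagh] -> 11 lines: kwo gsbe cjvh okuxd ofagh lzy oreh frjww xxcqo vsjle ggr
Hunk 2: at line 5 remove [oreh] add [jtu,vffcf] -> 12 lines: kwo gsbe cjvh okuxd ofagh lzy jtu vffcf frjww xxcqo vsjle ggr
Hunk 3: at line 3 remove [okuxd,ofagh] add [tbjh] -> 11 lines: kwo gsbe cjvh tbjh lzy jtu vffcf frjww xxcqo vsjle ggr
Hunk 4: at line 3 remove [lzy] add [ezgr,jqmn] -> 12 lines: kwo gsbe cjvh tbjh ezgr jqmn jtu vffcf frjww xxcqo vsjle ggr
Hunk 5: at line 8 remove [frjww,xxcqo,vsjle] add [qiic,quxfs,ffmf] -> 12 lines: kwo gsbe cjvh tbjh ezgr jqmn jtu vffcf qiic quxfs ffmf ggr
Final line 5: ezgr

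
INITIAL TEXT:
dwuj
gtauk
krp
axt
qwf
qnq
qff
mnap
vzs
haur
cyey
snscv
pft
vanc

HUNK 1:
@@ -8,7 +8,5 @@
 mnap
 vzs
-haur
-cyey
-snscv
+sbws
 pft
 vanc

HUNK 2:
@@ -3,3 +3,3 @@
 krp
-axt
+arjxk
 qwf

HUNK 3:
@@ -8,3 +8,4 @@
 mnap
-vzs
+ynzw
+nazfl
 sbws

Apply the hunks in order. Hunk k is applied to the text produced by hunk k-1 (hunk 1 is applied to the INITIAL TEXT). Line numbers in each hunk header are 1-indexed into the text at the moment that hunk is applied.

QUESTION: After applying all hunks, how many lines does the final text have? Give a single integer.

Answer: 13

Derivation:
Hunk 1: at line 8 remove [haur,cyey,snscv] add [sbws] -> 12 lines: dwuj gtauk krp axt qwf qnq qff mnap vzs sbws pft vanc
Hunk 2: at line 3 remove [axt] add [arjxk] -> 12 lines: dwuj gtauk krp arjxk qwf qnq qff mnap vzs sbws pft vanc
Hunk 3: at line 8 remove [vzs] add [ynzw,nazfl] -> 13 lines: dwuj gtauk krp arjxk qwf qnq qff mnap ynzw nazfl sbws pft vanc
Final line count: 13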